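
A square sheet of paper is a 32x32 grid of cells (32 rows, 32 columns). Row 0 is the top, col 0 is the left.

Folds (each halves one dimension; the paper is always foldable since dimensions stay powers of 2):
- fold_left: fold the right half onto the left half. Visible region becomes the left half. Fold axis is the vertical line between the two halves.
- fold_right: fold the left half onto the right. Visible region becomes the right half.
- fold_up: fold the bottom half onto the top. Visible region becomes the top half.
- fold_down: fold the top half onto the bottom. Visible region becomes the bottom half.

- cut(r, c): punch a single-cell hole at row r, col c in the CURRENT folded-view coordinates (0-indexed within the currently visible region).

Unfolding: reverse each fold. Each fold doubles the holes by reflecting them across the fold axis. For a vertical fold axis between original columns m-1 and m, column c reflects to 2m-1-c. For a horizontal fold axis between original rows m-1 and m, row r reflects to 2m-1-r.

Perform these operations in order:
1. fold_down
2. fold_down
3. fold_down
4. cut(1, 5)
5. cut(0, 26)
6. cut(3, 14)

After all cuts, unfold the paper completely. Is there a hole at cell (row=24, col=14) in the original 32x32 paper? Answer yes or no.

Answer: yes

Derivation:
Op 1 fold_down: fold axis h@16; visible region now rows[16,32) x cols[0,32) = 16x32
Op 2 fold_down: fold axis h@24; visible region now rows[24,32) x cols[0,32) = 8x32
Op 3 fold_down: fold axis h@28; visible region now rows[28,32) x cols[0,32) = 4x32
Op 4 cut(1, 5): punch at orig (29,5); cuts so far [(29, 5)]; region rows[28,32) x cols[0,32) = 4x32
Op 5 cut(0, 26): punch at orig (28,26); cuts so far [(28, 26), (29, 5)]; region rows[28,32) x cols[0,32) = 4x32
Op 6 cut(3, 14): punch at orig (31,14); cuts so far [(28, 26), (29, 5), (31, 14)]; region rows[28,32) x cols[0,32) = 4x32
Unfold 1 (reflect across h@28): 6 holes -> [(24, 14), (26, 5), (27, 26), (28, 26), (29, 5), (31, 14)]
Unfold 2 (reflect across h@24): 12 holes -> [(16, 14), (18, 5), (19, 26), (20, 26), (21, 5), (23, 14), (24, 14), (26, 5), (27, 26), (28, 26), (29, 5), (31, 14)]
Unfold 3 (reflect across h@16): 24 holes -> [(0, 14), (2, 5), (3, 26), (4, 26), (5, 5), (7, 14), (8, 14), (10, 5), (11, 26), (12, 26), (13, 5), (15, 14), (16, 14), (18, 5), (19, 26), (20, 26), (21, 5), (23, 14), (24, 14), (26, 5), (27, 26), (28, 26), (29, 5), (31, 14)]
Holes: [(0, 14), (2, 5), (3, 26), (4, 26), (5, 5), (7, 14), (8, 14), (10, 5), (11, 26), (12, 26), (13, 5), (15, 14), (16, 14), (18, 5), (19, 26), (20, 26), (21, 5), (23, 14), (24, 14), (26, 5), (27, 26), (28, 26), (29, 5), (31, 14)]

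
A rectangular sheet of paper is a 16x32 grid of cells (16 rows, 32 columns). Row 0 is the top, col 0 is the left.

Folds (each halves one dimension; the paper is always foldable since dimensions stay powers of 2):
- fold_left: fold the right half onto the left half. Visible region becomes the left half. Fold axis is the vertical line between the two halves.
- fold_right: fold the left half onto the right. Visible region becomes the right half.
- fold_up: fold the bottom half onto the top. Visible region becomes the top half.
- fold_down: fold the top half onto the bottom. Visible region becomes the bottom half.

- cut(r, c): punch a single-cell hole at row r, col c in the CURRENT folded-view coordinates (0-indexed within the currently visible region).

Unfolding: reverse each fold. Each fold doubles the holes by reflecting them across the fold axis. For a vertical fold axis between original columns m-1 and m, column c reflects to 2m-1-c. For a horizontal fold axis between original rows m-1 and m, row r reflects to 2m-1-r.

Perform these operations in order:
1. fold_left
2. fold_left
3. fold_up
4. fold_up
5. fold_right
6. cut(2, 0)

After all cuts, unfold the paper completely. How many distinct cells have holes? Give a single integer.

Op 1 fold_left: fold axis v@16; visible region now rows[0,16) x cols[0,16) = 16x16
Op 2 fold_left: fold axis v@8; visible region now rows[0,16) x cols[0,8) = 16x8
Op 3 fold_up: fold axis h@8; visible region now rows[0,8) x cols[0,8) = 8x8
Op 4 fold_up: fold axis h@4; visible region now rows[0,4) x cols[0,8) = 4x8
Op 5 fold_right: fold axis v@4; visible region now rows[0,4) x cols[4,8) = 4x4
Op 6 cut(2, 0): punch at orig (2,4); cuts so far [(2, 4)]; region rows[0,4) x cols[4,8) = 4x4
Unfold 1 (reflect across v@4): 2 holes -> [(2, 3), (2, 4)]
Unfold 2 (reflect across h@4): 4 holes -> [(2, 3), (2, 4), (5, 3), (5, 4)]
Unfold 3 (reflect across h@8): 8 holes -> [(2, 3), (2, 4), (5, 3), (5, 4), (10, 3), (10, 4), (13, 3), (13, 4)]
Unfold 4 (reflect across v@8): 16 holes -> [(2, 3), (2, 4), (2, 11), (2, 12), (5, 3), (5, 4), (5, 11), (5, 12), (10, 3), (10, 4), (10, 11), (10, 12), (13, 3), (13, 4), (13, 11), (13, 12)]
Unfold 5 (reflect across v@16): 32 holes -> [(2, 3), (2, 4), (2, 11), (2, 12), (2, 19), (2, 20), (2, 27), (2, 28), (5, 3), (5, 4), (5, 11), (5, 12), (5, 19), (5, 20), (5, 27), (5, 28), (10, 3), (10, 4), (10, 11), (10, 12), (10, 19), (10, 20), (10, 27), (10, 28), (13, 3), (13, 4), (13, 11), (13, 12), (13, 19), (13, 20), (13, 27), (13, 28)]

Answer: 32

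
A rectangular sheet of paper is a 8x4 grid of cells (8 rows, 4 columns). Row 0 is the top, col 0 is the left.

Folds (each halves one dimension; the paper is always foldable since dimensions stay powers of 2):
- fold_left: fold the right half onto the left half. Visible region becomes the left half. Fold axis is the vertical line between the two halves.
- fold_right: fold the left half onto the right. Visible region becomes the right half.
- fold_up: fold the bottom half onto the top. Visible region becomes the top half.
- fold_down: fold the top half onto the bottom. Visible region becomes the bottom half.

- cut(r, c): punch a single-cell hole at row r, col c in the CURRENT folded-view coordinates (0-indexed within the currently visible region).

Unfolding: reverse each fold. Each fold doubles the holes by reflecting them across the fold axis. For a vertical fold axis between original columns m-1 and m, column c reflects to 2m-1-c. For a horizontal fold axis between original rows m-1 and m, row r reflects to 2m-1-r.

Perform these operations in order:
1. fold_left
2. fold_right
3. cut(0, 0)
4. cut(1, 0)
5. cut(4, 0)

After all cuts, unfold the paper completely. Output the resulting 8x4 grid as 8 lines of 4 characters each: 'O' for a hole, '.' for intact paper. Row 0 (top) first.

Answer: OOOO
OOOO
....
....
OOOO
....
....
....

Derivation:
Op 1 fold_left: fold axis v@2; visible region now rows[0,8) x cols[0,2) = 8x2
Op 2 fold_right: fold axis v@1; visible region now rows[0,8) x cols[1,2) = 8x1
Op 3 cut(0, 0): punch at orig (0,1); cuts so far [(0, 1)]; region rows[0,8) x cols[1,2) = 8x1
Op 4 cut(1, 0): punch at orig (1,1); cuts so far [(0, 1), (1, 1)]; region rows[0,8) x cols[1,2) = 8x1
Op 5 cut(4, 0): punch at orig (4,1); cuts so far [(0, 1), (1, 1), (4, 1)]; region rows[0,8) x cols[1,2) = 8x1
Unfold 1 (reflect across v@1): 6 holes -> [(0, 0), (0, 1), (1, 0), (1, 1), (4, 0), (4, 1)]
Unfold 2 (reflect across v@2): 12 holes -> [(0, 0), (0, 1), (0, 2), (0, 3), (1, 0), (1, 1), (1, 2), (1, 3), (4, 0), (4, 1), (4, 2), (4, 3)]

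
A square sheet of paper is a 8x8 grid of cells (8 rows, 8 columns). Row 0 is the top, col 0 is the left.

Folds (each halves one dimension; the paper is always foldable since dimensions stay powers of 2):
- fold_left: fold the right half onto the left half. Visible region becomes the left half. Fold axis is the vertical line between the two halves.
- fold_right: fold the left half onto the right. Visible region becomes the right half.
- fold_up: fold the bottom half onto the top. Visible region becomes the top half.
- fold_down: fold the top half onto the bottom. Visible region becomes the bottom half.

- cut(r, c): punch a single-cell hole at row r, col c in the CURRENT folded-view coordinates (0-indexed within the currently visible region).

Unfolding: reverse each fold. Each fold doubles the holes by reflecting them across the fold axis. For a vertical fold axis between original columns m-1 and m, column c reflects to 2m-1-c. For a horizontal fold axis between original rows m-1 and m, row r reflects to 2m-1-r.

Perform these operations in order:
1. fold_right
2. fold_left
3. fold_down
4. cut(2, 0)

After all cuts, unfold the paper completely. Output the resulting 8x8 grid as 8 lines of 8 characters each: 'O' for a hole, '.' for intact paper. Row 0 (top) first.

Op 1 fold_right: fold axis v@4; visible region now rows[0,8) x cols[4,8) = 8x4
Op 2 fold_left: fold axis v@6; visible region now rows[0,8) x cols[4,6) = 8x2
Op 3 fold_down: fold axis h@4; visible region now rows[4,8) x cols[4,6) = 4x2
Op 4 cut(2, 0): punch at orig (6,4); cuts so far [(6, 4)]; region rows[4,8) x cols[4,6) = 4x2
Unfold 1 (reflect across h@4): 2 holes -> [(1, 4), (6, 4)]
Unfold 2 (reflect across v@6): 4 holes -> [(1, 4), (1, 7), (6, 4), (6, 7)]
Unfold 3 (reflect across v@4): 8 holes -> [(1, 0), (1, 3), (1, 4), (1, 7), (6, 0), (6, 3), (6, 4), (6, 7)]

Answer: ........
O..OO..O
........
........
........
........
O..OO..O
........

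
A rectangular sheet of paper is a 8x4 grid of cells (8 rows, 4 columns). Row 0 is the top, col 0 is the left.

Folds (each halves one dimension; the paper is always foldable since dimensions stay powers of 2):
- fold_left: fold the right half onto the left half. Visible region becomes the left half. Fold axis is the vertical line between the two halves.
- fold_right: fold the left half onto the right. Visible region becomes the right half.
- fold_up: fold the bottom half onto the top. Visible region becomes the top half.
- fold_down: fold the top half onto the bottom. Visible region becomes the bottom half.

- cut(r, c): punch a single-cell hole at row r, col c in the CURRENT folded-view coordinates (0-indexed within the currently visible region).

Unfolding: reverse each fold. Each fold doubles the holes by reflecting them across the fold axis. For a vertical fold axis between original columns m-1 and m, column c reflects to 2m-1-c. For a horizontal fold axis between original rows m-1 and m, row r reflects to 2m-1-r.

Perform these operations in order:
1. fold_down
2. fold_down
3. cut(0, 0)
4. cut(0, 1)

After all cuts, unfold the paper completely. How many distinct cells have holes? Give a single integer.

Op 1 fold_down: fold axis h@4; visible region now rows[4,8) x cols[0,4) = 4x4
Op 2 fold_down: fold axis h@6; visible region now rows[6,8) x cols[0,4) = 2x4
Op 3 cut(0, 0): punch at orig (6,0); cuts so far [(6, 0)]; region rows[6,8) x cols[0,4) = 2x4
Op 4 cut(0, 1): punch at orig (6,1); cuts so far [(6, 0), (6, 1)]; region rows[6,8) x cols[0,4) = 2x4
Unfold 1 (reflect across h@6): 4 holes -> [(5, 0), (5, 1), (6, 0), (6, 1)]
Unfold 2 (reflect across h@4): 8 holes -> [(1, 0), (1, 1), (2, 0), (2, 1), (5, 0), (5, 1), (6, 0), (6, 1)]

Answer: 8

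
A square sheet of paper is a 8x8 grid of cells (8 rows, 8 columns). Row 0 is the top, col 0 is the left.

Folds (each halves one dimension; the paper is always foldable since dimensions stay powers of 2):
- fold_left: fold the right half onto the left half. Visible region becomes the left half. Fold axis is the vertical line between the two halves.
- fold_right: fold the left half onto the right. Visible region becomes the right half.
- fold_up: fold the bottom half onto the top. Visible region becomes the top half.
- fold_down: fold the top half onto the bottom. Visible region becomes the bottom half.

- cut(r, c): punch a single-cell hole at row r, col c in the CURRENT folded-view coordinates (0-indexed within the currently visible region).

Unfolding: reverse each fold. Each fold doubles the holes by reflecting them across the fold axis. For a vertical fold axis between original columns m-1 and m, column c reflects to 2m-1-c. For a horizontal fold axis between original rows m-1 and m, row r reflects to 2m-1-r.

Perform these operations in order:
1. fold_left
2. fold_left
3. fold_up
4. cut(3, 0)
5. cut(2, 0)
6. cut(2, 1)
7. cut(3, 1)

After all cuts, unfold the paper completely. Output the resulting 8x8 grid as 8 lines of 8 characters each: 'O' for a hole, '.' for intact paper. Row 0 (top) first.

Op 1 fold_left: fold axis v@4; visible region now rows[0,8) x cols[0,4) = 8x4
Op 2 fold_left: fold axis v@2; visible region now rows[0,8) x cols[0,2) = 8x2
Op 3 fold_up: fold axis h@4; visible region now rows[0,4) x cols[0,2) = 4x2
Op 4 cut(3, 0): punch at orig (3,0); cuts so far [(3, 0)]; region rows[0,4) x cols[0,2) = 4x2
Op 5 cut(2, 0): punch at orig (2,0); cuts so far [(2, 0), (3, 0)]; region rows[0,4) x cols[0,2) = 4x2
Op 6 cut(2, 1): punch at orig (2,1); cuts so far [(2, 0), (2, 1), (3, 0)]; region rows[0,4) x cols[0,2) = 4x2
Op 7 cut(3, 1): punch at orig (3,1); cuts so far [(2, 0), (2, 1), (3, 0), (3, 1)]; region rows[0,4) x cols[0,2) = 4x2
Unfold 1 (reflect across h@4): 8 holes -> [(2, 0), (2, 1), (3, 0), (3, 1), (4, 0), (4, 1), (5, 0), (5, 1)]
Unfold 2 (reflect across v@2): 16 holes -> [(2, 0), (2, 1), (2, 2), (2, 3), (3, 0), (3, 1), (3, 2), (3, 3), (4, 0), (4, 1), (4, 2), (4, 3), (5, 0), (5, 1), (5, 2), (5, 3)]
Unfold 3 (reflect across v@4): 32 holes -> [(2, 0), (2, 1), (2, 2), (2, 3), (2, 4), (2, 5), (2, 6), (2, 7), (3, 0), (3, 1), (3, 2), (3, 3), (3, 4), (3, 5), (3, 6), (3, 7), (4, 0), (4, 1), (4, 2), (4, 3), (4, 4), (4, 5), (4, 6), (4, 7), (5, 0), (5, 1), (5, 2), (5, 3), (5, 4), (5, 5), (5, 6), (5, 7)]

Answer: ........
........
OOOOOOOO
OOOOOOOO
OOOOOOOO
OOOOOOOO
........
........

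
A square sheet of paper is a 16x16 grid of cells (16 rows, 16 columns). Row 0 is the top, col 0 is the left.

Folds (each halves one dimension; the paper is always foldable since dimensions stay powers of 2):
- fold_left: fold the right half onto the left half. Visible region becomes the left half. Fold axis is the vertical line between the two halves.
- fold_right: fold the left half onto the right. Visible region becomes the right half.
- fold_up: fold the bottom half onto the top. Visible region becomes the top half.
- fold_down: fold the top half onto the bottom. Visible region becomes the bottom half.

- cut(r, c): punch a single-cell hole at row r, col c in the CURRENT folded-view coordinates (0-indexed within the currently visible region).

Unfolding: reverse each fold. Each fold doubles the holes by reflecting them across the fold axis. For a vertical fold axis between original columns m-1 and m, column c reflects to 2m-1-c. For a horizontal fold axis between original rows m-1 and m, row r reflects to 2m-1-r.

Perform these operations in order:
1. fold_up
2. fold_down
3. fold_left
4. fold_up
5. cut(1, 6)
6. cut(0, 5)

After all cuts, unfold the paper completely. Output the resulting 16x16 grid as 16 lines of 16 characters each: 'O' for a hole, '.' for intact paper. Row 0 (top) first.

Op 1 fold_up: fold axis h@8; visible region now rows[0,8) x cols[0,16) = 8x16
Op 2 fold_down: fold axis h@4; visible region now rows[4,8) x cols[0,16) = 4x16
Op 3 fold_left: fold axis v@8; visible region now rows[4,8) x cols[0,8) = 4x8
Op 4 fold_up: fold axis h@6; visible region now rows[4,6) x cols[0,8) = 2x8
Op 5 cut(1, 6): punch at orig (5,6); cuts so far [(5, 6)]; region rows[4,6) x cols[0,8) = 2x8
Op 6 cut(0, 5): punch at orig (4,5); cuts so far [(4, 5), (5, 6)]; region rows[4,6) x cols[0,8) = 2x8
Unfold 1 (reflect across h@6): 4 holes -> [(4, 5), (5, 6), (6, 6), (7, 5)]
Unfold 2 (reflect across v@8): 8 holes -> [(4, 5), (4, 10), (5, 6), (5, 9), (6, 6), (6, 9), (7, 5), (7, 10)]
Unfold 3 (reflect across h@4): 16 holes -> [(0, 5), (0, 10), (1, 6), (1, 9), (2, 6), (2, 9), (3, 5), (3, 10), (4, 5), (4, 10), (5, 6), (5, 9), (6, 6), (6, 9), (7, 5), (7, 10)]
Unfold 4 (reflect across h@8): 32 holes -> [(0, 5), (0, 10), (1, 6), (1, 9), (2, 6), (2, 9), (3, 5), (3, 10), (4, 5), (4, 10), (5, 6), (5, 9), (6, 6), (6, 9), (7, 5), (7, 10), (8, 5), (8, 10), (9, 6), (9, 9), (10, 6), (10, 9), (11, 5), (11, 10), (12, 5), (12, 10), (13, 6), (13, 9), (14, 6), (14, 9), (15, 5), (15, 10)]

Answer: .....O....O.....
......O..O......
......O..O......
.....O....O.....
.....O....O.....
......O..O......
......O..O......
.....O....O.....
.....O....O.....
......O..O......
......O..O......
.....O....O.....
.....O....O.....
......O..O......
......O..O......
.....O....O.....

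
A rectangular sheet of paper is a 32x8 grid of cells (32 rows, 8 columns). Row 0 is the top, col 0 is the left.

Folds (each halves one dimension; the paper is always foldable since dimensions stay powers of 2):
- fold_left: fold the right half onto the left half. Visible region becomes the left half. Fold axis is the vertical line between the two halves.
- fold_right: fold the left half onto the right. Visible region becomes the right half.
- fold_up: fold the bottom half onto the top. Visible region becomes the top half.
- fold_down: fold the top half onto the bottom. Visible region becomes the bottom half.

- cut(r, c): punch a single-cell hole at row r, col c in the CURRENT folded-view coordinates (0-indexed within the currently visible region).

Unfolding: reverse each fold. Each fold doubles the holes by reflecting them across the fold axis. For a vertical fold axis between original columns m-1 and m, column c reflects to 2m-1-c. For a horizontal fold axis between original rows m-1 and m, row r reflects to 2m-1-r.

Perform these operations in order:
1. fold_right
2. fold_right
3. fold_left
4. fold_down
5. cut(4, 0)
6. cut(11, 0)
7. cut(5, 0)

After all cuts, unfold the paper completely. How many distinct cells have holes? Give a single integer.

Op 1 fold_right: fold axis v@4; visible region now rows[0,32) x cols[4,8) = 32x4
Op 2 fold_right: fold axis v@6; visible region now rows[0,32) x cols[6,8) = 32x2
Op 3 fold_left: fold axis v@7; visible region now rows[0,32) x cols[6,7) = 32x1
Op 4 fold_down: fold axis h@16; visible region now rows[16,32) x cols[6,7) = 16x1
Op 5 cut(4, 0): punch at orig (20,6); cuts so far [(20, 6)]; region rows[16,32) x cols[6,7) = 16x1
Op 6 cut(11, 0): punch at orig (27,6); cuts so far [(20, 6), (27, 6)]; region rows[16,32) x cols[6,7) = 16x1
Op 7 cut(5, 0): punch at orig (21,6); cuts so far [(20, 6), (21, 6), (27, 6)]; region rows[16,32) x cols[6,7) = 16x1
Unfold 1 (reflect across h@16): 6 holes -> [(4, 6), (10, 6), (11, 6), (20, 6), (21, 6), (27, 6)]
Unfold 2 (reflect across v@7): 12 holes -> [(4, 6), (4, 7), (10, 6), (10, 7), (11, 6), (11, 7), (20, 6), (20, 7), (21, 6), (21, 7), (27, 6), (27, 7)]
Unfold 3 (reflect across v@6): 24 holes -> [(4, 4), (4, 5), (4, 6), (4, 7), (10, 4), (10, 5), (10, 6), (10, 7), (11, 4), (11, 5), (11, 6), (11, 7), (20, 4), (20, 5), (20, 6), (20, 7), (21, 4), (21, 5), (21, 6), (21, 7), (27, 4), (27, 5), (27, 6), (27, 7)]
Unfold 4 (reflect across v@4): 48 holes -> [(4, 0), (4, 1), (4, 2), (4, 3), (4, 4), (4, 5), (4, 6), (4, 7), (10, 0), (10, 1), (10, 2), (10, 3), (10, 4), (10, 5), (10, 6), (10, 7), (11, 0), (11, 1), (11, 2), (11, 3), (11, 4), (11, 5), (11, 6), (11, 7), (20, 0), (20, 1), (20, 2), (20, 3), (20, 4), (20, 5), (20, 6), (20, 7), (21, 0), (21, 1), (21, 2), (21, 3), (21, 4), (21, 5), (21, 6), (21, 7), (27, 0), (27, 1), (27, 2), (27, 3), (27, 4), (27, 5), (27, 6), (27, 7)]

Answer: 48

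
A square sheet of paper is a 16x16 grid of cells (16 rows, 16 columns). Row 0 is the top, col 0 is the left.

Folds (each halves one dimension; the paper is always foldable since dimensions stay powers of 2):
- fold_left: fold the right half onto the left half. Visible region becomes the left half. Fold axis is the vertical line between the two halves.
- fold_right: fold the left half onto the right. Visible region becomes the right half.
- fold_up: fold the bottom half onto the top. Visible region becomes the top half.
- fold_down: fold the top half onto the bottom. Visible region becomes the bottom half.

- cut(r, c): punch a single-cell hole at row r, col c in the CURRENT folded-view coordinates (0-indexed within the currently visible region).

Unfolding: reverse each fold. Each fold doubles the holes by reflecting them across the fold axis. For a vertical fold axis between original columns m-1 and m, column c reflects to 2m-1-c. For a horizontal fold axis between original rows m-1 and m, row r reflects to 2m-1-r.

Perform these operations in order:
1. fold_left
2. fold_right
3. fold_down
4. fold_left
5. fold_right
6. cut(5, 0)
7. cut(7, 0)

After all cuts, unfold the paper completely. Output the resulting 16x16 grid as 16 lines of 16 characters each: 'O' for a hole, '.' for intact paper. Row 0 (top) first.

Op 1 fold_left: fold axis v@8; visible region now rows[0,16) x cols[0,8) = 16x8
Op 2 fold_right: fold axis v@4; visible region now rows[0,16) x cols[4,8) = 16x4
Op 3 fold_down: fold axis h@8; visible region now rows[8,16) x cols[4,8) = 8x4
Op 4 fold_left: fold axis v@6; visible region now rows[8,16) x cols[4,6) = 8x2
Op 5 fold_right: fold axis v@5; visible region now rows[8,16) x cols[5,6) = 8x1
Op 6 cut(5, 0): punch at orig (13,5); cuts so far [(13, 5)]; region rows[8,16) x cols[5,6) = 8x1
Op 7 cut(7, 0): punch at orig (15,5); cuts so far [(13, 5), (15, 5)]; region rows[8,16) x cols[5,6) = 8x1
Unfold 1 (reflect across v@5): 4 holes -> [(13, 4), (13, 5), (15, 4), (15, 5)]
Unfold 2 (reflect across v@6): 8 holes -> [(13, 4), (13, 5), (13, 6), (13, 7), (15, 4), (15, 5), (15, 6), (15, 7)]
Unfold 3 (reflect across h@8): 16 holes -> [(0, 4), (0, 5), (0, 6), (0, 7), (2, 4), (2, 5), (2, 6), (2, 7), (13, 4), (13, 5), (13, 6), (13, 7), (15, 4), (15, 5), (15, 6), (15, 7)]
Unfold 4 (reflect across v@4): 32 holes -> [(0, 0), (0, 1), (0, 2), (0, 3), (0, 4), (0, 5), (0, 6), (0, 7), (2, 0), (2, 1), (2, 2), (2, 3), (2, 4), (2, 5), (2, 6), (2, 7), (13, 0), (13, 1), (13, 2), (13, 3), (13, 4), (13, 5), (13, 6), (13, 7), (15, 0), (15, 1), (15, 2), (15, 3), (15, 4), (15, 5), (15, 6), (15, 7)]
Unfold 5 (reflect across v@8): 64 holes -> [(0, 0), (0, 1), (0, 2), (0, 3), (0, 4), (0, 5), (0, 6), (0, 7), (0, 8), (0, 9), (0, 10), (0, 11), (0, 12), (0, 13), (0, 14), (0, 15), (2, 0), (2, 1), (2, 2), (2, 3), (2, 4), (2, 5), (2, 6), (2, 7), (2, 8), (2, 9), (2, 10), (2, 11), (2, 12), (2, 13), (2, 14), (2, 15), (13, 0), (13, 1), (13, 2), (13, 3), (13, 4), (13, 5), (13, 6), (13, 7), (13, 8), (13, 9), (13, 10), (13, 11), (13, 12), (13, 13), (13, 14), (13, 15), (15, 0), (15, 1), (15, 2), (15, 3), (15, 4), (15, 5), (15, 6), (15, 7), (15, 8), (15, 9), (15, 10), (15, 11), (15, 12), (15, 13), (15, 14), (15, 15)]

Answer: OOOOOOOOOOOOOOOO
................
OOOOOOOOOOOOOOOO
................
................
................
................
................
................
................
................
................
................
OOOOOOOOOOOOOOOO
................
OOOOOOOOOOOOOOOO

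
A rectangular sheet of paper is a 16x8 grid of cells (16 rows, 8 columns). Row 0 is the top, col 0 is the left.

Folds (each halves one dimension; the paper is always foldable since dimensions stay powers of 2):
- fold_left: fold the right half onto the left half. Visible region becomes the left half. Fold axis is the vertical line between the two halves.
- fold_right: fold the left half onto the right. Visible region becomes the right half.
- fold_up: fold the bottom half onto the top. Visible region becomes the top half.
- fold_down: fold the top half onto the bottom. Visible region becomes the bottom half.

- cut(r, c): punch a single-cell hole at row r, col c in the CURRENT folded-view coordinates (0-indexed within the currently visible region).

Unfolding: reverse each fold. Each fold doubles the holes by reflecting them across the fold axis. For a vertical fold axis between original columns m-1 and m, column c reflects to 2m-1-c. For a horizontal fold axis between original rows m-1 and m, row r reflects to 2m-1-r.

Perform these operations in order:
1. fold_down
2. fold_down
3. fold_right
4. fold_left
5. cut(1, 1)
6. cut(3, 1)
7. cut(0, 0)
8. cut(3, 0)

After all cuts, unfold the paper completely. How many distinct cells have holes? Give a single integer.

Op 1 fold_down: fold axis h@8; visible region now rows[8,16) x cols[0,8) = 8x8
Op 2 fold_down: fold axis h@12; visible region now rows[12,16) x cols[0,8) = 4x8
Op 3 fold_right: fold axis v@4; visible region now rows[12,16) x cols[4,8) = 4x4
Op 4 fold_left: fold axis v@6; visible region now rows[12,16) x cols[4,6) = 4x2
Op 5 cut(1, 1): punch at orig (13,5); cuts so far [(13, 5)]; region rows[12,16) x cols[4,6) = 4x2
Op 6 cut(3, 1): punch at orig (15,5); cuts so far [(13, 5), (15, 5)]; region rows[12,16) x cols[4,6) = 4x2
Op 7 cut(0, 0): punch at orig (12,4); cuts so far [(12, 4), (13, 5), (15, 5)]; region rows[12,16) x cols[4,6) = 4x2
Op 8 cut(3, 0): punch at orig (15,4); cuts so far [(12, 4), (13, 5), (15, 4), (15, 5)]; region rows[12,16) x cols[4,6) = 4x2
Unfold 1 (reflect across v@6): 8 holes -> [(12, 4), (12, 7), (13, 5), (13, 6), (15, 4), (15, 5), (15, 6), (15, 7)]
Unfold 2 (reflect across v@4): 16 holes -> [(12, 0), (12, 3), (12, 4), (12, 7), (13, 1), (13, 2), (13, 5), (13, 6), (15, 0), (15, 1), (15, 2), (15, 3), (15, 4), (15, 5), (15, 6), (15, 7)]
Unfold 3 (reflect across h@12): 32 holes -> [(8, 0), (8, 1), (8, 2), (8, 3), (8, 4), (8, 5), (8, 6), (8, 7), (10, 1), (10, 2), (10, 5), (10, 6), (11, 0), (11, 3), (11, 4), (11, 7), (12, 0), (12, 3), (12, 4), (12, 7), (13, 1), (13, 2), (13, 5), (13, 6), (15, 0), (15, 1), (15, 2), (15, 3), (15, 4), (15, 5), (15, 6), (15, 7)]
Unfold 4 (reflect across h@8): 64 holes -> [(0, 0), (0, 1), (0, 2), (0, 3), (0, 4), (0, 5), (0, 6), (0, 7), (2, 1), (2, 2), (2, 5), (2, 6), (3, 0), (3, 3), (3, 4), (3, 7), (4, 0), (4, 3), (4, 4), (4, 7), (5, 1), (5, 2), (5, 5), (5, 6), (7, 0), (7, 1), (7, 2), (7, 3), (7, 4), (7, 5), (7, 6), (7, 7), (8, 0), (8, 1), (8, 2), (8, 3), (8, 4), (8, 5), (8, 6), (8, 7), (10, 1), (10, 2), (10, 5), (10, 6), (11, 0), (11, 3), (11, 4), (11, 7), (12, 0), (12, 3), (12, 4), (12, 7), (13, 1), (13, 2), (13, 5), (13, 6), (15, 0), (15, 1), (15, 2), (15, 3), (15, 4), (15, 5), (15, 6), (15, 7)]

Answer: 64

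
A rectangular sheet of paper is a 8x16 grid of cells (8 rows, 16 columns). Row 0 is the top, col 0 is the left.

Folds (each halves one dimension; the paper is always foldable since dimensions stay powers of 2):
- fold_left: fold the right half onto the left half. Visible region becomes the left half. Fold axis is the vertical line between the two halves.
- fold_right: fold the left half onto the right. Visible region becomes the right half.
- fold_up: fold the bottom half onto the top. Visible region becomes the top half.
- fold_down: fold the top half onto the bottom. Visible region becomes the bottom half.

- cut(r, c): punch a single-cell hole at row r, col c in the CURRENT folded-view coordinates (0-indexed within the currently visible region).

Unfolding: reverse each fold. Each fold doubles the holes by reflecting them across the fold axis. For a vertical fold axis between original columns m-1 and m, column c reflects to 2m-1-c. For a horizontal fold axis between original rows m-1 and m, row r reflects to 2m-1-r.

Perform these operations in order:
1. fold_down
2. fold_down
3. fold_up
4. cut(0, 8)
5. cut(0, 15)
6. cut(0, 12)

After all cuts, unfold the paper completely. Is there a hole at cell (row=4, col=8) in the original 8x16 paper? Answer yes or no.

Op 1 fold_down: fold axis h@4; visible region now rows[4,8) x cols[0,16) = 4x16
Op 2 fold_down: fold axis h@6; visible region now rows[6,8) x cols[0,16) = 2x16
Op 3 fold_up: fold axis h@7; visible region now rows[6,7) x cols[0,16) = 1x16
Op 4 cut(0, 8): punch at orig (6,8); cuts so far [(6, 8)]; region rows[6,7) x cols[0,16) = 1x16
Op 5 cut(0, 15): punch at orig (6,15); cuts so far [(6, 8), (6, 15)]; region rows[6,7) x cols[0,16) = 1x16
Op 6 cut(0, 12): punch at orig (6,12); cuts so far [(6, 8), (6, 12), (6, 15)]; region rows[6,7) x cols[0,16) = 1x16
Unfold 1 (reflect across h@7): 6 holes -> [(6, 8), (6, 12), (6, 15), (7, 8), (7, 12), (7, 15)]
Unfold 2 (reflect across h@6): 12 holes -> [(4, 8), (4, 12), (4, 15), (5, 8), (5, 12), (5, 15), (6, 8), (6, 12), (6, 15), (7, 8), (7, 12), (7, 15)]
Unfold 3 (reflect across h@4): 24 holes -> [(0, 8), (0, 12), (0, 15), (1, 8), (1, 12), (1, 15), (2, 8), (2, 12), (2, 15), (3, 8), (3, 12), (3, 15), (4, 8), (4, 12), (4, 15), (5, 8), (5, 12), (5, 15), (6, 8), (6, 12), (6, 15), (7, 8), (7, 12), (7, 15)]
Holes: [(0, 8), (0, 12), (0, 15), (1, 8), (1, 12), (1, 15), (2, 8), (2, 12), (2, 15), (3, 8), (3, 12), (3, 15), (4, 8), (4, 12), (4, 15), (5, 8), (5, 12), (5, 15), (6, 8), (6, 12), (6, 15), (7, 8), (7, 12), (7, 15)]

Answer: yes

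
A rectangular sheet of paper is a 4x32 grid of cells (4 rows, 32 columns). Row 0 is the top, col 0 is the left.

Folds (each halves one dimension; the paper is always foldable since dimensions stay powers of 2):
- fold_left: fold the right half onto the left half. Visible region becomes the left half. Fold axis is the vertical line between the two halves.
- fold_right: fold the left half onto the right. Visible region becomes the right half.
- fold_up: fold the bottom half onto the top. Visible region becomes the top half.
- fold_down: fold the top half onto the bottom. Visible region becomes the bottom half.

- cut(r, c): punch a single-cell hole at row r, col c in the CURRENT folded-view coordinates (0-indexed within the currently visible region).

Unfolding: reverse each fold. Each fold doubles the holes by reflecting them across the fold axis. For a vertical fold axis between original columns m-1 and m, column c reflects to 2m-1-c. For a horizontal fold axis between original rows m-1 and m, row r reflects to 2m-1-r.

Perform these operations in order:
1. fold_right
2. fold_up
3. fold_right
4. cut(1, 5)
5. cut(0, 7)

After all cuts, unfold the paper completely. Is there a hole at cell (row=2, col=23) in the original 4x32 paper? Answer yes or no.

Answer: no

Derivation:
Op 1 fold_right: fold axis v@16; visible region now rows[0,4) x cols[16,32) = 4x16
Op 2 fold_up: fold axis h@2; visible region now rows[0,2) x cols[16,32) = 2x16
Op 3 fold_right: fold axis v@24; visible region now rows[0,2) x cols[24,32) = 2x8
Op 4 cut(1, 5): punch at orig (1,29); cuts so far [(1, 29)]; region rows[0,2) x cols[24,32) = 2x8
Op 5 cut(0, 7): punch at orig (0,31); cuts so far [(0, 31), (1, 29)]; region rows[0,2) x cols[24,32) = 2x8
Unfold 1 (reflect across v@24): 4 holes -> [(0, 16), (0, 31), (1, 18), (1, 29)]
Unfold 2 (reflect across h@2): 8 holes -> [(0, 16), (0, 31), (1, 18), (1, 29), (2, 18), (2, 29), (3, 16), (3, 31)]
Unfold 3 (reflect across v@16): 16 holes -> [(0, 0), (0, 15), (0, 16), (0, 31), (1, 2), (1, 13), (1, 18), (1, 29), (2, 2), (2, 13), (2, 18), (2, 29), (3, 0), (3, 15), (3, 16), (3, 31)]
Holes: [(0, 0), (0, 15), (0, 16), (0, 31), (1, 2), (1, 13), (1, 18), (1, 29), (2, 2), (2, 13), (2, 18), (2, 29), (3, 0), (3, 15), (3, 16), (3, 31)]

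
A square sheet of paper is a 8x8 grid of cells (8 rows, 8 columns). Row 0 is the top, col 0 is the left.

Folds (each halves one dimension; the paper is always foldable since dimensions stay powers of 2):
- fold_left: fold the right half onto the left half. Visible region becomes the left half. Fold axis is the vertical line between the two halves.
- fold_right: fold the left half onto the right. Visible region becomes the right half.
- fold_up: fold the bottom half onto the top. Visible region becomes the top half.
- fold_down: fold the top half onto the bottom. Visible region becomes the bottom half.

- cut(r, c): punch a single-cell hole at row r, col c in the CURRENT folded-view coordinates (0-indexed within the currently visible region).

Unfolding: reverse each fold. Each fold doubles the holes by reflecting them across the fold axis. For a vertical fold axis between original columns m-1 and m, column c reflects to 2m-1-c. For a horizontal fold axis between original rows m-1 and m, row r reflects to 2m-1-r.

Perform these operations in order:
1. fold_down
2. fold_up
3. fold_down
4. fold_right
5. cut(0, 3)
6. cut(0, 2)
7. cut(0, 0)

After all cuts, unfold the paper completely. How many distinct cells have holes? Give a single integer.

Op 1 fold_down: fold axis h@4; visible region now rows[4,8) x cols[0,8) = 4x8
Op 2 fold_up: fold axis h@6; visible region now rows[4,6) x cols[0,8) = 2x8
Op 3 fold_down: fold axis h@5; visible region now rows[5,6) x cols[0,8) = 1x8
Op 4 fold_right: fold axis v@4; visible region now rows[5,6) x cols[4,8) = 1x4
Op 5 cut(0, 3): punch at orig (5,7); cuts so far [(5, 7)]; region rows[5,6) x cols[4,8) = 1x4
Op 6 cut(0, 2): punch at orig (5,6); cuts so far [(5, 6), (5, 7)]; region rows[5,6) x cols[4,8) = 1x4
Op 7 cut(0, 0): punch at orig (5,4); cuts so far [(5, 4), (5, 6), (5, 7)]; region rows[5,6) x cols[4,8) = 1x4
Unfold 1 (reflect across v@4): 6 holes -> [(5, 0), (5, 1), (5, 3), (5, 4), (5, 6), (5, 7)]
Unfold 2 (reflect across h@5): 12 holes -> [(4, 0), (4, 1), (4, 3), (4, 4), (4, 6), (4, 7), (5, 0), (5, 1), (5, 3), (5, 4), (5, 6), (5, 7)]
Unfold 3 (reflect across h@6): 24 holes -> [(4, 0), (4, 1), (4, 3), (4, 4), (4, 6), (4, 7), (5, 0), (5, 1), (5, 3), (5, 4), (5, 6), (5, 7), (6, 0), (6, 1), (6, 3), (6, 4), (6, 6), (6, 7), (7, 0), (7, 1), (7, 3), (7, 4), (7, 6), (7, 7)]
Unfold 4 (reflect across h@4): 48 holes -> [(0, 0), (0, 1), (0, 3), (0, 4), (0, 6), (0, 7), (1, 0), (1, 1), (1, 3), (1, 4), (1, 6), (1, 7), (2, 0), (2, 1), (2, 3), (2, 4), (2, 6), (2, 7), (3, 0), (3, 1), (3, 3), (3, 4), (3, 6), (3, 7), (4, 0), (4, 1), (4, 3), (4, 4), (4, 6), (4, 7), (5, 0), (5, 1), (5, 3), (5, 4), (5, 6), (5, 7), (6, 0), (6, 1), (6, 3), (6, 4), (6, 6), (6, 7), (7, 0), (7, 1), (7, 3), (7, 4), (7, 6), (7, 7)]

Answer: 48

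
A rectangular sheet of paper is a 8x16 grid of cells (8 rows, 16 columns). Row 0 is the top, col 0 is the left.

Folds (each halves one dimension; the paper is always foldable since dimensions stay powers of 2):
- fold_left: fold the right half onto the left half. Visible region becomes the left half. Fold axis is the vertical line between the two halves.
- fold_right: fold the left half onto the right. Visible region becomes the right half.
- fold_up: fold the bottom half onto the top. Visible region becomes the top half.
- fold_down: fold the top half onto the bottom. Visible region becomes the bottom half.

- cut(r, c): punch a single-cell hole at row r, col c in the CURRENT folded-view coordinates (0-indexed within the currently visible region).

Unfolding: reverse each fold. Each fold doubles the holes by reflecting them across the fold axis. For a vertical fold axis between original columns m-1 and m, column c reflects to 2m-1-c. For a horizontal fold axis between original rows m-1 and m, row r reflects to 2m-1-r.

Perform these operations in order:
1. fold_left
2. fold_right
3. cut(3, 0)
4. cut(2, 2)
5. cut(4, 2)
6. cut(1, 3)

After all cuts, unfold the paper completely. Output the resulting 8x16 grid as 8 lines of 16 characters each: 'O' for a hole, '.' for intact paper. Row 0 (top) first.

Op 1 fold_left: fold axis v@8; visible region now rows[0,8) x cols[0,8) = 8x8
Op 2 fold_right: fold axis v@4; visible region now rows[0,8) x cols[4,8) = 8x4
Op 3 cut(3, 0): punch at orig (3,4); cuts so far [(3, 4)]; region rows[0,8) x cols[4,8) = 8x4
Op 4 cut(2, 2): punch at orig (2,6); cuts so far [(2, 6), (3, 4)]; region rows[0,8) x cols[4,8) = 8x4
Op 5 cut(4, 2): punch at orig (4,6); cuts so far [(2, 6), (3, 4), (4, 6)]; region rows[0,8) x cols[4,8) = 8x4
Op 6 cut(1, 3): punch at orig (1,7); cuts so far [(1, 7), (2, 6), (3, 4), (4, 6)]; region rows[0,8) x cols[4,8) = 8x4
Unfold 1 (reflect across v@4): 8 holes -> [(1, 0), (1, 7), (2, 1), (2, 6), (3, 3), (3, 4), (4, 1), (4, 6)]
Unfold 2 (reflect across v@8): 16 holes -> [(1, 0), (1, 7), (1, 8), (1, 15), (2, 1), (2, 6), (2, 9), (2, 14), (3, 3), (3, 4), (3, 11), (3, 12), (4, 1), (4, 6), (4, 9), (4, 14)]

Answer: ................
O......OO......O
.O....O..O....O.
...OO......OO...
.O....O..O....O.
................
................
................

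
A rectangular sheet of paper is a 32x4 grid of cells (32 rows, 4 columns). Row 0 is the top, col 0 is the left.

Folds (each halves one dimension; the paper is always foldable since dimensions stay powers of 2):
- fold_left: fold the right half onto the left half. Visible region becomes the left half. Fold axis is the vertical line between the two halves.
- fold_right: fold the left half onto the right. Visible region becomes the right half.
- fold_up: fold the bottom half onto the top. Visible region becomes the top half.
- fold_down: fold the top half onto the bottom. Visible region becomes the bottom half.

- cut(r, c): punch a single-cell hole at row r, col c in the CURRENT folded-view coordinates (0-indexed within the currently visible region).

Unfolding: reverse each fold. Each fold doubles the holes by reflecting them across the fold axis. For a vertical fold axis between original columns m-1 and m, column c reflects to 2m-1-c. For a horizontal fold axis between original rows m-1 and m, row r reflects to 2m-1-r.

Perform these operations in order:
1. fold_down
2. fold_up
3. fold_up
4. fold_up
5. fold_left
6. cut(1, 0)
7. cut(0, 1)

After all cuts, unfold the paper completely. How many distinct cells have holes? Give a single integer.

Answer: 64

Derivation:
Op 1 fold_down: fold axis h@16; visible region now rows[16,32) x cols[0,4) = 16x4
Op 2 fold_up: fold axis h@24; visible region now rows[16,24) x cols[0,4) = 8x4
Op 3 fold_up: fold axis h@20; visible region now rows[16,20) x cols[0,4) = 4x4
Op 4 fold_up: fold axis h@18; visible region now rows[16,18) x cols[0,4) = 2x4
Op 5 fold_left: fold axis v@2; visible region now rows[16,18) x cols[0,2) = 2x2
Op 6 cut(1, 0): punch at orig (17,0); cuts so far [(17, 0)]; region rows[16,18) x cols[0,2) = 2x2
Op 7 cut(0, 1): punch at orig (16,1); cuts so far [(16, 1), (17, 0)]; region rows[16,18) x cols[0,2) = 2x2
Unfold 1 (reflect across v@2): 4 holes -> [(16, 1), (16, 2), (17, 0), (17, 3)]
Unfold 2 (reflect across h@18): 8 holes -> [(16, 1), (16, 2), (17, 0), (17, 3), (18, 0), (18, 3), (19, 1), (19, 2)]
Unfold 3 (reflect across h@20): 16 holes -> [(16, 1), (16, 2), (17, 0), (17, 3), (18, 0), (18, 3), (19, 1), (19, 2), (20, 1), (20, 2), (21, 0), (21, 3), (22, 0), (22, 3), (23, 1), (23, 2)]
Unfold 4 (reflect across h@24): 32 holes -> [(16, 1), (16, 2), (17, 0), (17, 3), (18, 0), (18, 3), (19, 1), (19, 2), (20, 1), (20, 2), (21, 0), (21, 3), (22, 0), (22, 3), (23, 1), (23, 2), (24, 1), (24, 2), (25, 0), (25, 3), (26, 0), (26, 3), (27, 1), (27, 2), (28, 1), (28, 2), (29, 0), (29, 3), (30, 0), (30, 3), (31, 1), (31, 2)]
Unfold 5 (reflect across h@16): 64 holes -> [(0, 1), (0, 2), (1, 0), (1, 3), (2, 0), (2, 3), (3, 1), (3, 2), (4, 1), (4, 2), (5, 0), (5, 3), (6, 0), (6, 3), (7, 1), (7, 2), (8, 1), (8, 2), (9, 0), (9, 3), (10, 0), (10, 3), (11, 1), (11, 2), (12, 1), (12, 2), (13, 0), (13, 3), (14, 0), (14, 3), (15, 1), (15, 2), (16, 1), (16, 2), (17, 0), (17, 3), (18, 0), (18, 3), (19, 1), (19, 2), (20, 1), (20, 2), (21, 0), (21, 3), (22, 0), (22, 3), (23, 1), (23, 2), (24, 1), (24, 2), (25, 0), (25, 3), (26, 0), (26, 3), (27, 1), (27, 2), (28, 1), (28, 2), (29, 0), (29, 3), (30, 0), (30, 3), (31, 1), (31, 2)]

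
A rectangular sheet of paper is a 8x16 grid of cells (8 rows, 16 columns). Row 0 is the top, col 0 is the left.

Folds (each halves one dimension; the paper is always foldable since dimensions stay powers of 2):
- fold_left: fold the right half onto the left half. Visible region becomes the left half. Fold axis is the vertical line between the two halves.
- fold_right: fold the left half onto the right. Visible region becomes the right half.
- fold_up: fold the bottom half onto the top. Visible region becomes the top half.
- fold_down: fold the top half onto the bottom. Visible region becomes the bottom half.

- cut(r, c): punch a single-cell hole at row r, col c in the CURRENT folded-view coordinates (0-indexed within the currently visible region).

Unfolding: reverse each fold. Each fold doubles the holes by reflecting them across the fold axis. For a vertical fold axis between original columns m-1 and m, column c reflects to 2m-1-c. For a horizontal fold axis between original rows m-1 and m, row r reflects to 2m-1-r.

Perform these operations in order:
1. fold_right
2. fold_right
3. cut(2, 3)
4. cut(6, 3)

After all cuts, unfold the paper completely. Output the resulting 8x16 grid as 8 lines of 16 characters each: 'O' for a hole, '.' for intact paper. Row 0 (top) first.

Op 1 fold_right: fold axis v@8; visible region now rows[0,8) x cols[8,16) = 8x8
Op 2 fold_right: fold axis v@12; visible region now rows[0,8) x cols[12,16) = 8x4
Op 3 cut(2, 3): punch at orig (2,15); cuts so far [(2, 15)]; region rows[0,8) x cols[12,16) = 8x4
Op 4 cut(6, 3): punch at orig (6,15); cuts so far [(2, 15), (6, 15)]; region rows[0,8) x cols[12,16) = 8x4
Unfold 1 (reflect across v@12): 4 holes -> [(2, 8), (2, 15), (6, 8), (6, 15)]
Unfold 2 (reflect across v@8): 8 holes -> [(2, 0), (2, 7), (2, 8), (2, 15), (6, 0), (6, 7), (6, 8), (6, 15)]

Answer: ................
................
O......OO......O
................
................
................
O......OO......O
................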